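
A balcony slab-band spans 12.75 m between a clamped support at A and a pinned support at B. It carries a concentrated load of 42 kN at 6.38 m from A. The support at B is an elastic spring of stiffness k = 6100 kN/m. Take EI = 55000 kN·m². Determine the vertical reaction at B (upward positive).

R_B = 12.97 kN

Remove the prop at B; the released (primary) structure is a cantilever built in at A.
Free-end deflection of the primary structure under the applied loading (downward +):
  point load 42 at a = 6.38: Pa²(3L − a)/(6EI) = 9081/EI
Tip deflection under a unit load at B: L³/(3EI) = 690.9/EI.
With EI = 55000 kN·m²: δ_0 = 0.1651 m and δ_{BB} = 0.012562 m/kN.
Compatibility — the spring shortens by R_B/k under the reaction it provides: δ_0 − R_B·δ_{BB} = R_B/k. With 1/k = 0.000164 m/kN, R_B = δ_0 / (δ_{BB} + 1/k) = 0.1651 / (0.012562 + 0.000164) = 12.97 kN.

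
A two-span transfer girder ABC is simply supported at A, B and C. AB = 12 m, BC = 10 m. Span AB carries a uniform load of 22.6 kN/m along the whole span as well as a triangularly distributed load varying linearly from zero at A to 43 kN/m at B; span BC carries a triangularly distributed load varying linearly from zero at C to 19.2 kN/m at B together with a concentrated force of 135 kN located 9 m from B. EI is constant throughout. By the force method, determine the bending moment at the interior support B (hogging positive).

M_B = 535.6 kN·m

Take M_B as the redundant. Released structure: two simple spans AB and BC with a hinge at B.
Rotations at B on the released spans (each span's end-slope, ×1/EI):
  span AB: UDL 22.6: wL³/(24EI) = 1627/EI
  span AB: triangular load, peak 43: w₀L³/(45EI) = 1651/EI
  span BC: triangular load, peak 19.2: w₀L³/(45EI) = 426.7/EI
  span BC: point load 135 at a = 9: Pab(L + b)/(6LEI) = 222.8/EI
  relative rotation θ_0 = (3278 + 649.4)/EI = 3928/EI
A unit hogging moment at B produces rotation L₁/(3EI) + L₂/(3EI) = 7.333/EI.
Slope continuity at B: θ_0 = M_B·7.333/EI, so M_B = 3928/7.333 = 535.6 kN·m (hogging).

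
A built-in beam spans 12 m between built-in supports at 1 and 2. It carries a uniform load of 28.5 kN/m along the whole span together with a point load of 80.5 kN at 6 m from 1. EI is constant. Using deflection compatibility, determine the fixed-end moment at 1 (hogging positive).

Release both end moments; the primary structure is a simply-supported span 12 with redundants M_1 and M_2.
On the primary (simply-supported) span, the end slopes from the loading are:
  at 1: UDL 28.5: wL³/(24EI) = 2052/EI
  at 2: UDL 28.5: wL³/(24EI) = 2052/EI
  at 1: point load 80.5 at a = 6: Pab(L + b)/(6LEI) = 724.5/EI
  at 2: point load 80.5 at a = 6: Pab(L + a)/(6LEI) = 724.5/EI
  θ_10 = 2776/EI,  θ_20 = 2776/EI
Flexibility coefficients: a unit moment at one end gives L/(3EI) there and L/(6EI) at the far end, so f₁₁ = f₂₂ = 4/EI and f₁₂ = f₂₁ = 2/EI.
Compatibility — zero rotation at each built-in end:
  4 M_1 + 2 M_2 = 2776
  2 M_1 + 4 M_2 = 2776
Solving the pair gives M_1 = 462.8 kN·m and M_2 = 462.8 kN·m (hogging).

M_1 = 462.8 kN·m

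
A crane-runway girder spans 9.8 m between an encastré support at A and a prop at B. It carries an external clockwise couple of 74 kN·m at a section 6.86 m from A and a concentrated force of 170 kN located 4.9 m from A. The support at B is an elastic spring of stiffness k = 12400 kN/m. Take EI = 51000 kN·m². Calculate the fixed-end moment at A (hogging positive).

M_A = 293.4 kN·m

Release the roller at B. Primary structure: cantilever fixed at A.
Free-end deflection of the primary structure under the applied loading (downward +):
  clockwise couple 74 at a = 6.86: M₀a(2L − a)/(2EI) = 3234/EI
  point load 170 at a = 4.9: Pa²(3L − a)/(6EI) = 16667/EI
  δ_0 = 19901/EI
Tip deflection under a unit load at B: L³/(3EI) = 313.7/EI.
With EI = 51000 kN·m²: δ_0 = 0.39021 m and δ_{BB} = 0.006152 m/kN.
Compatibility — the spring shortens by R_B/k under the reaction it provides: δ_0 − R_B·δ_{BB} = R_B/k. With 1/k = 0.000081 m/kN, R_B = δ_0 / (δ_{BB} + 1/k) = 0.39021 / (0.006152 + 0.000081) = 62.61 kN.
Moment equilibrium about A: M_A = Σ(load moments about A) − R_B·L = 907 − 62.61×9.8 = 293.4 kN·m.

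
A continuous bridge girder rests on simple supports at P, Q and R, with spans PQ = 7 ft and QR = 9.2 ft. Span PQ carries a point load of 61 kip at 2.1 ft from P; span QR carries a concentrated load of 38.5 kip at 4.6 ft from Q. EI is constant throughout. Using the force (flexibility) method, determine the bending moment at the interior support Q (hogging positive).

Take M_Q as the redundant. Released structure: two simple spans PQ and QR with a hinge at Q.
Discontinuity in slope at Q on the released structure — sum the simple-span end rotations:
  span PQ: point load 61 at a = 2.1: Pab(L + a)/(6LEI) = 136/EI
  span QR: point load 38.5 at a = 4.6: Pab(L + b)/(6LEI) = 203.7/EI
  relative rotation θ_0 = (136 + 203.7)/EI = 339.7/EI
A unit hogging moment at Q produces rotation L₁/(3EI) + L₂/(3EI) = 5.4/EI.
Slope continuity at Q: θ_0 = M_Q·5.4/EI, so M_Q = 339.7/5.4 = 62.9 kip·ft (hogging).

M_Q = 62.9 kip·ft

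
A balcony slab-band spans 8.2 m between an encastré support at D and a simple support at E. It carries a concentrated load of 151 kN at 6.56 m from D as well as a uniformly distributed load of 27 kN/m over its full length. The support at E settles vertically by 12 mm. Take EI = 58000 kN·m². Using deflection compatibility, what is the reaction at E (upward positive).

R_E = 185.5 kN

Release the roller at E. Primary structure: cantilever fixed at D.
Deflection at E on the released cantilever, summing each load's contribution:
  point load 151 at a = 6.56: Pa²(3L − a)/(6EI) = 19538/EI
  UDL 27: wL⁴/(8EI) = 15259/EI
  δ_0 = 34797/EI
Tip deflection under a unit load at E: L³/(3EI) = 183.8/EI.
With EI = 58000 kN·m²: δ_0 = 0.59994 m and δ_{EE} = 0.003169 m/kN.
Compatibility — the beam at E must follow the support down by 0.012 m: δ_0 − R_E·δ_{EE} = 0.012, so R_E = (0.59994 − 0.012)/0.003169 = 185.5 kN.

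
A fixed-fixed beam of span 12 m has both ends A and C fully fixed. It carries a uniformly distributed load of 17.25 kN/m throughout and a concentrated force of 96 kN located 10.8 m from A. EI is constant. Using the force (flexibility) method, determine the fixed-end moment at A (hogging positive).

M_A = 217.4 kN·m

Release both end moments; the primary structure is a simply-supported span AC with redundants M_A and M_C.
On the primary (simply-supported) span, the end slopes from the loading are:
  at A: UDL 17.25: wL³/(24EI) = 1242/EI
  at C: UDL 17.25: wL³/(24EI) = 1242/EI
  at A: point load 96 at a = 10.8: Pab(L + b)/(6LEI) = 228.1/EI
  at C: point load 96 at a = 10.8: Pab(L + a)/(6LEI) = 394/EI
  θ_A0 = 1470/EI,  θ_C0 = 1636/EI
Flexibility coefficients: a unit moment at one end gives L/(3EI) there and L/(6EI) at the far end, so f₁₁ = f₂₂ = 4/EI and f₁₂ = f₂₁ = 2/EI.
Compatibility — zero rotation at each built-in end:
  4 M_A + 2 M_C = 1470
  2 M_A + 4 M_C = 1636
Solving the pair gives M_A = 217.4 kN·m and M_C = 300.3 kN·m (hogging).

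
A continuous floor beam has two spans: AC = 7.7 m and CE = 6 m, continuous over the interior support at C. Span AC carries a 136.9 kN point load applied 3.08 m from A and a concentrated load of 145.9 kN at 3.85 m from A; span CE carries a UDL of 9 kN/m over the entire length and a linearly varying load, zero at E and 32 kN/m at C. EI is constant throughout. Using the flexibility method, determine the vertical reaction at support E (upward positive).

Take M_C as the redundant. Released structure: two simple spans AC and CE with a hinge at C.
Rotations at C on the released spans (each span's end-slope, ×1/EI):
  span AC: point load 136.9 at a = 3.08: Pab(L + a)/(6LEI) = 454.5/EI
  span AC: point load 145.9 at a = 3.85: Pab(L + a)/(6LEI) = 540.7/EI
  span CE: UDL 9: wL³/(24EI) = 81/EI
  span CE: triangular load, peak 32: w₀L³/(45EI) = 153.6/EI
  relative rotation θ_0 = (995.2 + 234.6)/EI = 1230/EI
A unit hogging moment at C produces rotation L₁/(3EI) + L₂/(3EI) = 4.567/EI.
Slope continuity at C: θ_0 = M_C·4.567/EI, so M_C = 1230/4.567 = 269.3 kN·m (hogging).
Span CE, ΣM about E: R_C^{CE}·6 = 546 + 269.3, so R_C^{CE} = 135.9 kN and R_E = 150 − 135.9 = 14.12 kN.

R_E = 14.12 kN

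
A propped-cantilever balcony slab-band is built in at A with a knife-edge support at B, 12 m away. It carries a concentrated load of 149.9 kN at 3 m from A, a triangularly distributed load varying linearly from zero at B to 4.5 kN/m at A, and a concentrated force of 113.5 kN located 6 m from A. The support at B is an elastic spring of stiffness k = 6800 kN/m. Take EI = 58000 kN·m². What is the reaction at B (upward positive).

Choose R_B as the redundant. The primary structure is the cantilever fixed at A.
Deflection at B on the released cantilever, summing each load's contribution:
  point load 149.9 at a = 3: Pa²(3L − a)/(6EI) = 7420/EI
  triangular load, peak 4.5 at the fixed end: w₀L⁴/(30EI) = 3110/EI
  point load 113.5 at a = 6: Pa²(3L − a)/(6EI) = 20430/EI
  δ_0 = 30960/EI
Tip deflection under a unit load at B: L³/(3EI) = 576/EI.
With EI = 58000 kN·m²: δ_0 = 0.5338 m and δ_{BB} = 0.009931 m/kN.
Compatibility — the spring shortens by R_B/k under the reaction it provides: δ_0 − R_B·δ_{BB} = R_B/k. With 1/k = 0.000147 m/kN, R_B = δ_0 / (δ_{BB} + 1/k) = 0.5338 / (0.009931 + 0.000147) = 52.97 kN.

R_B = 52.97 kN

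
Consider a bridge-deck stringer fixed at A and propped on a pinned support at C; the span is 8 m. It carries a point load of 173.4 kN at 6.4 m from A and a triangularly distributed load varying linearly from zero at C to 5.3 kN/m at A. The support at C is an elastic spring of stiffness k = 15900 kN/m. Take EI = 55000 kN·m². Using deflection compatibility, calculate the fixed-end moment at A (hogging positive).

M_A = 175.9 kN·m

Take the reaction at C as the redundant and release it; the primary structure is a cantilever fixed at A.
Deflection at C on the released cantilever, summing each load's contribution:
  point load 173.4 at a = 6.4: Pa²(3L − a)/(6EI) = 20834/EI
  triangular load, peak 5.3 at the fixed end: w₀L⁴/(30EI) = 723.6/EI
  δ_0 = 21558/EI
Tip deflection under a unit load at C: L³/(3EI) = 170.7/EI.
With EI = 55000 kN·m²: δ_0 = 0.39195 m and δ_{CC} = 0.003103 m/kN.
Compatibility — the spring shortens by R_C/k under the reaction it provides: δ_0 − R_C·δ_{CC} = R_C/k. With 1/k = 0.000063 m/kN, R_C = δ_0 / (δ_{CC} + 1/k) = 0.39195 / (0.003103 + 0.000063) = 123.8 kN.
Moment equilibrium about A: M_A = Σ(load moments about A) − R_C·L = 1166 − 123.8×8 = 175.9 kN·m.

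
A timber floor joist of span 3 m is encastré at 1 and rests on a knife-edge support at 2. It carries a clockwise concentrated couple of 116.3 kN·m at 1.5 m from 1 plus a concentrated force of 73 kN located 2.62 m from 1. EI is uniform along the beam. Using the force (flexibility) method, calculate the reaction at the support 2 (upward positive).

Choose R_2 as the redundant. The primary structure is the cantilever fixed at 1.
Primary-structure tip deflection at 2 by superposition:
  clockwise couple 116.3 at a = 1.5: M₀a(2L − a)/(2EI) = 392.5/EI
  point load 73 at a = 2.62: Pa²(3L − a)/(6EI) = 532.8/EI
  δ_0 = 925.4/EI
Flexibility coefficient — unit upward force at 2: δ_{22} = L³/(3EI) = 9/EI.
The prop prevents deflection at 2: R_2 = δ_0/δ_{22} = 925.4/9 = 102.8 kN.

R_2 = 102.8 kN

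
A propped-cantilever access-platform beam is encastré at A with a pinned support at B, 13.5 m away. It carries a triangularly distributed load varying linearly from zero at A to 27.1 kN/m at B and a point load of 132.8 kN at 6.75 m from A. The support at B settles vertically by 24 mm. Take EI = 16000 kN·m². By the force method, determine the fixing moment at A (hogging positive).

M_A = 630.6 kN·m

Remove the prop at B; the released (primary) structure is a cantilever built in at A.
Free-end deflection of the primary structure under the applied loading (downward +):
  triangular load, peak 27.1 at the free end: 11w₀L⁴/(120EI) = 82512/EI
  point load 132.8 at a = 6.75: Pa²(3L − a)/(6EI) = 34035/EI
  δ_0 = 116547/EI
Tip deflection under a unit load at B: L³/(3EI) = 820.1/EI.
With EI = 16000 kN·m²: δ_0 = 7.2842 m and δ_{BB} = 0.051258 m/kN.
Compatibility — the beam at B must follow the support down by 0.024 m: δ_0 − R_B·δ_{BB} = 0.024, so R_B = (7.2842 − 0.024)/0.051258 = 141.6 kN.
Moment equilibrium about A: M_A = Σ(load moments about A) − R_B·L = 2543 − 141.6×13.5 = 630.6 kN·m.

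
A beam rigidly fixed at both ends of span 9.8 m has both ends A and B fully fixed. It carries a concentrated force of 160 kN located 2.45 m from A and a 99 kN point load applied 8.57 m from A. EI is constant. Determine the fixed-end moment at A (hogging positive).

Take the two fixed-end moments M_A, M_B as redundants; the released structure is the simple span AB.
Simple-span end rotations at A and B under the given loads:
  at A: point load 160 at a = 2.45: Pab(L + b)/(6LEI) = 840.4/EI
  at B: point load 160 at a = 2.45: Pab(L + a)/(6LEI) = 600.2/EI
  at A: point load 99 at a = 8.57: Pab(L + b)/(6LEI) = 195.8/EI
  at B: point load 99 at a = 8.57: Pab(L + a)/(6LEI) = 326/EI
  θ_A0 = 1036/EI,  θ_B0 = 926.3/EI
Flexibility coefficients: a unit moment at one end gives L/(3EI) there and L/(6EI) at the far end, so f₁₁ = f₂₂ = 3.267/EI and f₁₂ = f₂₁ = 1.633/EI.
Compatibility — zero rotation at each built-in end:
  3.267 M_A + 1.633 M_B = 1036
  1.633 M_A + 3.267 M_B = 926.3
Solving the pair gives M_A = 233.9 kN·m and M_B = 166.6 kN·m (hogging).

M_A = 233.9 kN·m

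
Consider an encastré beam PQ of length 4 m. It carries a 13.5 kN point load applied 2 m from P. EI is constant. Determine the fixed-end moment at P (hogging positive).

Release both end moments; the primary structure is a simply-supported span PQ with redundants M_P and M_Q.
Simple-span end rotations at P and Q under the given loads:
  at P: point load 13.5 at a = 2: Pab(L + b)/(6LEI) = 13.5/EI
  at Q: point load 13.5 at a = 2: Pab(L + a)/(6LEI) = 13.5/EI
  θ_P0 = 13.5/EI,  θ_Q0 = 13.5/EI
Flexibility coefficients: a unit moment at one end gives L/(3EI) there and L/(6EI) at the far end, so f₁₁ = f₂₂ = 1.333/EI and f₁₂ = f₂₁ = 0.6667/EI.
Compatibility — zero rotation at each built-in end:
  1.333 M_P + 0.6667 M_Q = 13.5
  0.6667 M_P + 1.333 M_Q = 13.5
Solving the pair gives M_P = 6.75 kN·m and M_Q = 6.75 kN·m (hogging).

M_P = 6.75 kN·m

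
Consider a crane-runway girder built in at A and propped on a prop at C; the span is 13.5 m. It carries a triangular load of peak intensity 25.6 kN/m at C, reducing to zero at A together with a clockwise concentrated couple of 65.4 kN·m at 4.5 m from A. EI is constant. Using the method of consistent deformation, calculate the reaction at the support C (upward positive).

Take the reaction at C as the redundant and release it; the primary structure is a cantilever fixed at A.
Free-end deflection of the primary structure under the applied loading (downward +):
  triangular load, peak 25.6 at the free end: 11w₀L⁴/(120EI) = 77945/EI
  clockwise couple 65.4 at a = 4.5: M₀a(2L − a)/(2EI) = 3311/EI
  δ_0 = 81256/EI
Tip deflection under a unit load at C: L³/(3EI) = 820.1/EI.
The prop prevents deflection at C: R_C = δ_0/δ_{CC} = 81256/820.1 = 99.08 kN.

R_C = 99.08 kN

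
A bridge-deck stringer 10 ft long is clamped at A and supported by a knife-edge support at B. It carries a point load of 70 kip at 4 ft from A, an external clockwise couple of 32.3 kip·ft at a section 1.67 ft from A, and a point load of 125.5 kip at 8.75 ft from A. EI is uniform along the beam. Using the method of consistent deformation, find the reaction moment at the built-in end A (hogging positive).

Take the reaction at B as the redundant and release it; the primary structure is a cantilever fixed at A.
Primary-structure tip deflection at B by superposition:
  point load 70 at a = 4: Pa²(3L − a)/(6EI) = 4853/EI
  clockwise couple 32.3 at a = 1.67: M₀a(2L − a)/(2EI) = 494.4/EI
  point load 125.5 at a = 8.75: Pa²(3L − a)/(6EI) = 34030/EI
  δ_0 = 39378/EI
Flexibility coefficient — unit upward force at B: δ_{BB} = L³/(3EI) = 333.3/EI.
Compatibility at B: δ_0 − R_B·δ_{BB} = 0, so R_B = 39378/333.3 = 118.1 kip.
Moment equilibrium about A: M_A = Σ(load moments about A) − R_B·L = 1410 − 118.1×10 = 229.1 kip·ft.

M_A = 229.1 kip·ft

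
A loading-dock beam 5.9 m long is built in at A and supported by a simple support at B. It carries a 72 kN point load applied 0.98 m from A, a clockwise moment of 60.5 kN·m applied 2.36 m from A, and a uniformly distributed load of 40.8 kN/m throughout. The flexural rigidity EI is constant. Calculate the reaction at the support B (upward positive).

R_B = 102.9 kN

Release the roller at B. Primary structure: cantilever fixed at A.
Free-end deflection of the primary structure under the applied loading (downward +):
  point load 72 at a = 0.98: Pa²(3L − a)/(6EI) = 192.7/EI
  clockwise couple 60.5 at a = 2.36: M₀a(2L − a)/(2EI) = 673.9/EI
  UDL 40.8: wL⁴/(8EI) = 6180/EI
  δ_0 = 7046/EI
Tip deflection under a unit load at B: L³/(3EI) = 68.46/EI.
Compatibility at B: δ_0 − R_B·δ_{BB} = 0, so R_B = 7046/68.46 = 102.9 kN.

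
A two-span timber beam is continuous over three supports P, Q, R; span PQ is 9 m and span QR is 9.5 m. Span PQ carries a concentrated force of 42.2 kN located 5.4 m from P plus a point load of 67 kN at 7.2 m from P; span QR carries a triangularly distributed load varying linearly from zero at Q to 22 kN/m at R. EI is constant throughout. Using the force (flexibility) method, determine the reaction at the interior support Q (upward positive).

Release continuity at Q by inserting a hinge; the redundant is the internal moment M_Q. The primary structure is two simply-supported spans PQ and QR.
End slopes at the hinge Q, treating each span as simply supported:
  span PQ: point load 42.2 at a = 5.4: Pab(L + a)/(6LEI) = 218.8/EI
  span PQ: point load 67 at a = 7.2: Pab(L + a)/(6LEI) = 260.5/EI
  span QR: triangular load, peak 22: 7w₀L³/(360EI) = 366.8/EI
  relative rotation θ_0 = (479.3 + 366.8)/EI = 846/EI
A unit hogging moment at Q produces rotation L₁/(3EI) + L₂/(3EI) = 6.167/EI.
Compatibility: M_Q·(L₁+L₂)/(3EI) = θ_0, giving M_Q = 137.2 kN·m (hogging).
Span PQ, ΣM about P with M_Q applied at Q: R_Q^{PQ}·9 = 710.3 + 137.2, so R_Q^{PQ} = 94.16 kN and R_P = 109.2 − 94.16 = 15.04 kN.
Span QR, ΣM about R: R_Q^{QR}·9.5 = 330.9 + 137.2, so R_Q^{QR} = 49.27 kN and R_R = 104.5 − 49.27 = 55.23 kN.
R_Q = 94.16 + 49.27 = 143.4 kN.

R_Q = 143.4 kN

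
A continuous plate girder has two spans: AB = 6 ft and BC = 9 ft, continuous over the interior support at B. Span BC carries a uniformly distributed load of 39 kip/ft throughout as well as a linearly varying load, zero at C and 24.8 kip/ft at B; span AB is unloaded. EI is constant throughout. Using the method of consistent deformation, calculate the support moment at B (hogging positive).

Take M_B as the redundant. Released structure: two simple spans AB and BC with a hinge at B.
Discontinuity in slope at B on the released structure — sum the simple-span end rotations:
  span BC: UDL 39: wL³/(24EI) = 1185/EI
  span BC: triangular load, peak 24.8: w₀L³/(45EI) = 401.8/EI
  relative rotation θ_0 = (0 + 1586)/EI = 1586/EI
A unit hogging moment at B produces rotation L₁/(3EI) + L₂/(3EI) = 5/EI.
Compatibility: M_B·(L₁+L₂)/(3EI) = θ_0, giving M_B = 317.3 kip·ft (hogging).

M_B = 317.3 kip·ft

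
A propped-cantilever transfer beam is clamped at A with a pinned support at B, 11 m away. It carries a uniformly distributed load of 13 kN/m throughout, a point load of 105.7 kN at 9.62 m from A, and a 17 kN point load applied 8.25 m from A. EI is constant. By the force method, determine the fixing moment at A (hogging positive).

M_A = 290.3 kN·m

Take the reaction at B as the redundant and release it; the primary structure is a cantilever fixed at A.
Deflection at B on the released cantilever, summing each load's contribution:
  UDL 13: wL⁴/(8EI) = 23792/EI
  point load 105.7 at a = 9.62: Pa²(3L − a)/(6EI) = 38117/EI
  point load 17 at a = 8.25: Pa²(3L − a)/(6EI) = 4773/EI
  δ_0 = 66681/EI
Flexibility coefficient — unit upward force at B: δ_{BB} = L³/(3EI) = 443.7/EI.
The prop prevents deflection at B: R_B = δ_0/δ_{BB} = 66681/443.7 = 150.3 kN.
Moment equilibrium about A: M_A = Σ(load moments about A) − R_B·L = 1944 − 150.3×11 = 290.3 kN·m.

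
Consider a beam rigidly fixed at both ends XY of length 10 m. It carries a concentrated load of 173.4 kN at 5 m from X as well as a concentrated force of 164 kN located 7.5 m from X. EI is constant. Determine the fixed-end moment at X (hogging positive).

M_X = 293.6 kN·m

Release both end moments; the primary structure is a simply-supported span XY with redundants M_X and M_Y.
On the primary (simply-supported) span, the end slopes from the loading are:
  at X: point load 173.4 at a = 5: Pab(L + b)/(6LEI) = 1084/EI
  at Y: point load 173.4 at a = 5: Pab(L + a)/(6LEI) = 1084/EI
  at X: point load 164 at a = 7.5: Pab(L + b)/(6LEI) = 640.6/EI
  at Y: point load 164 at a = 7.5: Pab(L + a)/(6LEI) = 896.9/EI
  θ_X0 = 1724/EI,  θ_Y0 = 1981/EI
Flexibility coefficients: a unit moment at one end gives L/(3EI) there and L/(6EI) at the far end, so f₁₁ = f₂₂ = 3.333/EI and f₁₂ = f₂₁ = 1.667/EI.
Compatibility — zero rotation at each built-in end:
  3.333 M_X + 1.667 M_Y = 1724
  1.667 M_X + 3.333 M_Y = 1981
Solving the pair gives M_X = 293.6 kN·m and M_Y = 447.4 kN·m (hogging).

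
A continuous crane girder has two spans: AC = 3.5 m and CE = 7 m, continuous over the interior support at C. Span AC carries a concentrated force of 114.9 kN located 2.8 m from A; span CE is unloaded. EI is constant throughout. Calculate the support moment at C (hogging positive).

Release continuity at C by inserting a hinge; the redundant is the internal moment M_C. The primary structure is two simply-supported spans AC and CE.
Rotations at C on the released spans (each span's end-slope, ×1/EI):
  span AC: point load 114.9 at a = 2.8: Pab(L + a)/(6LEI) = 67.56/EI
  relative rotation θ_0 = (67.56 + 0)/EI = 67.56/EI
A unit hogging moment at C produces rotation L₁/(3EI) + L₂/(3EI) = 3.5/EI.
Slope continuity at C: θ_0 = M_C·3.5/EI, so M_C = 67.56/3.5 = 19.3 kN·m (hogging).

M_C = 19.3 kN·m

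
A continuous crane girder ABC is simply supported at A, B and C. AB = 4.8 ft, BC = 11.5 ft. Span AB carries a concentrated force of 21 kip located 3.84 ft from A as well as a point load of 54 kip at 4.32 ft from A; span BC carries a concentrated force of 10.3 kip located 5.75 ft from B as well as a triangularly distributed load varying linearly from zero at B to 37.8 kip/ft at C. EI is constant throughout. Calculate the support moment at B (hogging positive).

M_B = 232.2 kip·ft

Take M_B as the redundant. Released structure: two simple spans AB and BC with a hinge at B.
Rotations at B on the released spans (each span's end-slope, ×1/EI):
  span AB: point load 21 at a = 3.84: Pab(L + a)/(6LEI) = 23.22/EI
  span AB: point load 54 at a = 4.32: Pab(L + a)/(6LEI) = 35.46/EI
  span BC: point load 10.3 at a = 5.75: Pab(L + b)/(6LEI) = 85.14/EI
  span BC: triangular load, peak 37.8: 7w₀L³/(360EI) = 1118/EI
  relative rotation θ_0 = (58.68 + 1203)/EI = 1262/EI
A unit hogging moment at B produces rotation L₁/(3EI) + L₂/(3EI) = 5.433/EI.
Compatibility: M_B·(L₁+L₂)/(3EI) = θ_0, giving M_B = 232.2 kip·ft (hogging).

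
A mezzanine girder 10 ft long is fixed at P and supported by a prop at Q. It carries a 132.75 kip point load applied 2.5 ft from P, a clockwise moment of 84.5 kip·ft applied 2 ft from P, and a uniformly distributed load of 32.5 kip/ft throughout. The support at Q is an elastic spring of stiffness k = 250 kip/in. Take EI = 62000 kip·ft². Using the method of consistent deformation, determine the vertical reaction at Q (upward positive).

Remove the prop at Q; the released (primary) structure is a cantilever built in at P.
Downward deflection at the released point Q due to the loads:
  point load 132.75 at a = 2.5: Pa²(3L − a)/(6EI) = 3803/EI
  clockwise couple 84.5 at a = 2: M₀a(2L − a)/(2EI) = 1521/EI
  UDL 32.5: wL⁴/(8EI) = 40625/EI
  δ_0 = 45949/EI
Tip deflection under a unit load at Q: L³/(3EI) = 333.3/EI.
With EI = 62000 kip·ft²: δ_0 = 0.74111 ft and δ_{QQ} = 0.005376 ft/kip.
Compatibility — the spring shortens by R_Q/k under the reaction it provides: δ_0 − R_Q·δ_{QQ} = R_Q/k. With 1/k = 1/(250×12) ft/kip = 0.000333 ft/kip, R_Q = δ_0 / (δ_{QQ} + 1/k) = 0.74111 / (0.005376 + 0.000333) = 129.8 kip.

R_Q = 129.8 kip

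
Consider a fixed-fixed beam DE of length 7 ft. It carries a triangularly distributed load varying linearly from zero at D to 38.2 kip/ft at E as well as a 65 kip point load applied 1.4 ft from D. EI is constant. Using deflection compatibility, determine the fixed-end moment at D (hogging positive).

M_D = 120.6 kip·ft

Take the two fixed-end moments M_D, M_E as redundants; the released structure is the simple span DE.
End rotations of the released simple span under the applied load (×1/EI):
  at D: triangular load, peak 38.2: 7w₀L³/(360EI) = 254.8/EI
  at E: triangular load, peak 38.2: w₀L³/(45EI) = 291.2/EI
  at D: point load 65 at a = 1.4: Pab(L + b)/(6LEI) = 152.9/EI
  at E: point load 65 at a = 1.4: Pab(L + a)/(6LEI) = 101.9/EI
  θ_D0 = 407.7/EI,  θ_E0 = 393.1/EI
Flexibility coefficients: a unit moment at one end gives L/(3EI) there and L/(6EI) at the far end, so f₁₁ = f₂₂ = 2.333/EI and f₁₂ = f₂₁ = 1.167/EI.
Compatibility — zero rotation at each built-in end:
  2.333 M_D + 1.167 M_E = 407.7
  1.167 M_D + 2.333 M_E = 393.1
Solving the pair gives M_D = 120.6 kip·ft and M_E = 108.2 kip·ft (hogging).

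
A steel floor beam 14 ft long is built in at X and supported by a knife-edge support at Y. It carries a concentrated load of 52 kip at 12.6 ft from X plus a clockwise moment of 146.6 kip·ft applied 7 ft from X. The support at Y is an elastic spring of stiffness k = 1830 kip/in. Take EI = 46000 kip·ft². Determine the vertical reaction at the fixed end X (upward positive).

R_X = -3.878 kip

Remove the prop at Y; the released (primary) structure is a cantilever built in at X.
Primary-structure tip deflection at Y by superposition:
  point load 52 at a = 12.6: Pa²(3L − a)/(6EI) = 40452/EI
  clockwise couple 146.6 at a = 7: M₀a(2L − a)/(2EI) = 10775/EI
  δ_0 = 51227/EI
Flexibility coefficient — unit upward force at Y: δ_{YY} = L³/(3EI) = 914.7/EI.
With EI = 46000 kip·ft²: δ_0 = 1.1136 ft and δ_{YY} = 0.019884 ft/kip.
Compatibility — the spring shortens by R_Y/k under the reaction it provides: δ_0 − R_Y·δ_{YY} = R_Y/k. With 1/k = 1/(1830×12) ft/kip = 0.000046 ft/kip, R_Y = δ_0 / (δ_{YY} + 1/k) = 1.1136 / (0.019884 + 0.000046) = 55.88 kip.
Vertical equilibrium: R_X = ΣP − R_Y = 52 − 55.88 = -3.878 kip.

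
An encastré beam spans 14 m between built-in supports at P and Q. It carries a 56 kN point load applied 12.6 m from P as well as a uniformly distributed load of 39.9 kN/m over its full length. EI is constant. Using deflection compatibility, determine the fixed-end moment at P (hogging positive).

Release both end moments; the primary structure is a simply-supported span PQ with redundants M_P and M_Q.
End rotations of the released simple span under the applied load (×1/EI):
  at P: point load 56 at a = 12.6: Pab(L + b)/(6LEI) = 181.1/EI
  at Q: point load 56 at a = 12.6: Pab(L + a)/(6LEI) = 312.8/EI
  at P: UDL 39.9: wL³/(24EI) = 4562/EI
  at Q: UDL 39.9: wL³/(24EI) = 4562/EI
  θ_P0 = 4743/EI,  θ_Q0 = 4875/EI
Flexibility coefficients: a unit moment at one end gives L/(3EI) there and L/(6EI) at the far end, so f₁₁ = f₂₂ = 4.667/EI and f₁₂ = f₂₁ = 2.333/EI.
Compatibility — zero rotation at each built-in end:
  4.667 M_P + 2.333 M_Q = 4743
  2.333 M_P + 4.667 M_Q = 4875
Solving the pair gives M_P = 658.8 kN·m and M_Q = 715.2 kN·m (hogging).

M_P = 658.8 kN·m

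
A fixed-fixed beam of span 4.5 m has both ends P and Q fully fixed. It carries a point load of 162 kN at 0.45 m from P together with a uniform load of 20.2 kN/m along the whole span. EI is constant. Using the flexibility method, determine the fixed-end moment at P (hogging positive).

Release both end moments; the primary structure is a simply-supported span PQ with redundants M_P and M_Q.
End rotations of the released simple span under the applied load (×1/EI):
  at P: point load 162 at a = 0.45: Pab(L + b)/(6LEI) = 93.49/EI
  at Q: point load 162 at a = 0.45: Pab(L + a)/(6LEI) = 54.13/EI
  at P: UDL 20.2: wL³/(24EI) = 76.7/EI
  at Q: UDL 20.2: wL³/(24EI) = 76.7/EI
  θ_P0 = 170.2/EI,  θ_Q0 = 130.8/EI
Flexibility coefficients: a unit moment at one end gives L/(3EI) there and L/(6EI) at the far end, so f₁₁ = f₂₂ = 1.5/EI and f₁₂ = f₂₁ = 0.75/EI.
Compatibility — zero rotation at each built-in end:
  1.5 M_P + 0.75 M_Q = 170.2
  0.75 M_P + 1.5 M_Q = 130.8
Solving the pair gives M_P = 93.14 kN·m and M_Q = 40.65 kN·m (hogging).

M_P = 93.14 kN·m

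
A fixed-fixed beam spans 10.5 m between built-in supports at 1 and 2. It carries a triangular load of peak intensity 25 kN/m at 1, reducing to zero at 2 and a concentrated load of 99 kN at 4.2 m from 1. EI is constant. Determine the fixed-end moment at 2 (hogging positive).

Release both end moments; the primary structure is a simply-supported span 12 with redundants M_1 and M_2.
End rotations of the released simple span under the applied load (×1/EI):
  at 1: triangular load, peak 25: w₀L³/(45EI) = 643.1/EI
  at 2: triangular load, peak 25: 7w₀L³/(360EI) = 562.7/EI
  at 1: point load 99 at a = 4.2: Pab(L + b)/(6LEI) = 698.5/EI
  at 2: point load 99 at a = 4.2: Pab(L + a)/(6LEI) = 611.2/EI
  θ_10 = 1342/EI,  θ_20 = 1174/EI
Flexibility coefficients: a unit moment at one end gives L/(3EI) there and L/(6EI) at the far end, so f₁₁ = f₂₂ = 3.5/EI and f₁₂ = f₂₁ = 1.75/EI.
Compatibility — zero rotation at each built-in end:
  3.5 M_1 + 1.75 M_2 = 1342
  1.75 M_1 + 3.5 M_2 = 1174
Solving the pair gives M_1 = 287.5 kN·m and M_2 = 191.7 kN·m (hogging).

M_2 = 191.7 kN·m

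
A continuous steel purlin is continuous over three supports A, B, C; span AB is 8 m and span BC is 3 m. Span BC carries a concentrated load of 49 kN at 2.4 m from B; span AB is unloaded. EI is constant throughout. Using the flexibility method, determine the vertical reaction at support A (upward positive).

R_A = -0.4811 kN

Insert a hinge at B; M_B is the redundant, and each span becomes simply supported.
End slopes at the hinge B, treating each span as simply supported:
  span BC: point load 49 at a = 2.4: Pab(L + b)/(6LEI) = 14.11/EI
  relative rotation θ_0 = (0 + 14.11)/EI = 14.11/EI
A unit hogging moment at B produces rotation L₁/(3EI) + L₂/(3EI) = 3.667/EI.
Slope continuity at B: θ_0 = M_B·3.667/EI, so M_B = 14.11/3.667 = 3.849 kN·m (hogging).
Span AB, ΣM about A with M_B applied at B: R_B^{AB}·8 = 0 + 3.849, so R_B^{AB} = 0.4811 kN and R_A = 0 − 0.4811 = -0.4811 kN.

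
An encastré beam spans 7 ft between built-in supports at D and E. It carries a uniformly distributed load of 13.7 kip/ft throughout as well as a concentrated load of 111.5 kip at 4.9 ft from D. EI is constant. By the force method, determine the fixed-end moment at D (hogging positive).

Release both end moments; the primary structure is a simply-supported span DE with redundants M_D and M_E.
On the primary (simply-supported) span, the end slopes from the loading are:
  at D: UDL 13.7: wL³/(24EI) = 195.8/EI
  at E: UDL 13.7: wL³/(24EI) = 195.8/EI
  at D: point load 111.5 at a = 4.9: Pab(L + b)/(6LEI) = 248.6/EI
  at E: point load 111.5 at a = 4.9: Pab(L + a)/(6LEI) = 325.1/EI
  θ_D0 = 444.4/EI,  θ_E0 = 520.9/EI
Flexibility coefficients: a unit moment at one end gives L/(3EI) there and L/(6EI) at the far end, so f₁₁ = f₂₂ = 2.333/EI and f₁₂ = f₂₁ = 1.167/EI.
Compatibility — zero rotation at each built-in end:
  2.333 M_D + 1.167 M_E = 444.4
  1.167 M_D + 2.333 M_E = 520.9
Solving the pair gives M_D = 105.1 kip·ft and M_E = 170.7 kip·ft (hogging).

M_D = 105.1 kip·ft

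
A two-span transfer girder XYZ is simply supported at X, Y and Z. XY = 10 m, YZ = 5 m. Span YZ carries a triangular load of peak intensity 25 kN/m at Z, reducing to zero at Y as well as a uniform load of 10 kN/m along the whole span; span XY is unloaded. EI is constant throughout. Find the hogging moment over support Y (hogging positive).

M_Y = 22.57 kN·m

Insert a hinge at Y; M_Y is the redundant, and each span becomes simply supported.
End slopes at the hinge Y, treating each span as simply supported:
  span YZ: triangular load, peak 25: 7w₀L³/(360EI) = 60.76/EI
  span YZ: UDL 10: wL³/(24EI) = 52.08/EI
  relative rotation θ_0 = (0 + 112.8)/EI = 112.8/EI
A unit hogging moment at Y produces rotation L₁/(3EI) + L₂/(3EI) = 5/EI.
Slope continuity at Y: θ_0 = M_Y·5/EI, so M_Y = 112.8/5 = 22.57 kN·m (hogging).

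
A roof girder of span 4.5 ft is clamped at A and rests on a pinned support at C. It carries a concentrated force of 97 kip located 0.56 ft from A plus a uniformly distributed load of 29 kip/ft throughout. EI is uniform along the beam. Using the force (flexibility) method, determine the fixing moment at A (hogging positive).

Choose R_C as the redundant. The primary structure is the cantilever fixed at A.
Deflection at C on the released cantilever, summing each load's contribution:
  point load 97 at a = 0.56: Pa²(3L − a)/(6EI) = 65.6/EI
  UDL 29: wL⁴/(8EI) = 1486/EI
  δ_0 = 1552/EI
Flexibility coefficient — unit upward force at C: δ_{CC} = L³/(3EI) = 30.38/EI.
Compatibility at C: δ_0 − R_C·δ_{CC} = 0, so R_C = 1552/30.38 = 51.1 kip.
Moment equilibrium about A: M_A = Σ(load moments about A) − R_C·L = 347.9 − 51.1×4.5 = 118 kip·ft.

M_A = 118 kip·ft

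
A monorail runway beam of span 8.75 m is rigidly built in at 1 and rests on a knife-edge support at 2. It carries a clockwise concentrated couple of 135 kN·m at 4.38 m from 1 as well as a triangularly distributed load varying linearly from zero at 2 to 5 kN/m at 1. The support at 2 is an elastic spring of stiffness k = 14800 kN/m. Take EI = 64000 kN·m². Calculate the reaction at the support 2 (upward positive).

Remove the prop at 2; the released (primary) structure is a cantilever built in at 1.
Free-end deflection of the primary structure under the applied loading (downward +):
  clockwise couple 135 at a = 4.38: M₀a(2L − a)/(2EI) = 3879/EI
  triangular load, peak 5 at the fixed end: w₀L⁴/(30EI) = 977/EI
  δ_0 = 4856/EI
Tip deflection under a unit load at 2: L³/(3EI) = 223.3/EI.
With EI = 64000 kN·m²: δ_0 = 0.075873 m and δ_{22} = 0.003489 m/kN.
Compatibility — the spring shortens by R_2/k under the reaction it provides: δ_0 − R_2·δ_{22} = R_2/k. With 1/k = 0.000068 m/kN, R_2 = δ_0 / (δ_{22} + 1/k) = 0.075873 / (0.003489 + 0.000068) = 21.33 kN.

R_2 = 21.33 kN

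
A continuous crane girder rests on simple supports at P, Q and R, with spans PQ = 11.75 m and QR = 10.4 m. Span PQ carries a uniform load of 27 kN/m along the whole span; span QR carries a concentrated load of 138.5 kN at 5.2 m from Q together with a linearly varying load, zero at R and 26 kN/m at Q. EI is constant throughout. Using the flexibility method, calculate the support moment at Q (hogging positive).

Release continuity at Q by inserting a hinge; the redundant is the internal moment M_Q. The primary structure is two simply-supported spans PQ and QR.
Rotations at Q on the released spans (each span's end-slope, ×1/EI):
  span PQ: UDL 27: wL³/(24EI) = 1825/EI
  span QR: point load 138.5 at a = 5.2: Pab(L + b)/(6LEI) = 936.3/EI
  span QR: triangular load, peak 26: w₀L³/(45EI) = 649.9/EI
  relative rotation θ_0 = (1825 + 1586)/EI = 3411/EI
A unit hogging moment at Q produces rotation L₁/(3EI) + L₂/(3EI) = 7.383/EI.
Compatibility: M_Q·(L₁+L₂)/(3EI) = θ_0, giving M_Q = 462 kN·m (hogging).

M_Q = 462 kN·m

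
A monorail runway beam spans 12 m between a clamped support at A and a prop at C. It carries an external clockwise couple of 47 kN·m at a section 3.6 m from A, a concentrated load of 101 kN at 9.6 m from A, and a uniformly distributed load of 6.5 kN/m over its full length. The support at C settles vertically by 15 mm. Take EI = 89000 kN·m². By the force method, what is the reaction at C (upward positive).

R_C = 101 kN

Choose R_C as the redundant. The primary structure is the cantilever fixed at A.
Deflection at C on the released cantilever, summing each load's contribution:
  clockwise couple 47 at a = 3.6: M₀a(2L − a)/(2EI) = 1726/EI
  point load 101 at a = 9.6: Pa²(3L − a)/(6EI) = 40956/EI
  UDL 6.5: wL⁴/(8EI) = 16848/EI
  δ_0 = 59530/EI
Flexibility coefficient — unit upward force at C: δ_{CC} = L³/(3EI) = 576/EI.
With EI = 89000 kN·m²: δ_0 = 0.66887 m and δ_{CC} = 0.006472 m/kN.
Compatibility — the beam at C must follow the support down by 0.015 m: δ_0 − R_C·δ_{CC} = 0.015, so R_C = (0.66887 − 0.015)/0.006472 = 101 kN.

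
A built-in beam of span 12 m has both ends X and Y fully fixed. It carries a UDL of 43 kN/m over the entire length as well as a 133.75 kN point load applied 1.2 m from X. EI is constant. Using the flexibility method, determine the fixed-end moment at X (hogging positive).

Release both end moments; the primary structure is a simply-supported span XY with redundants M_X and M_Y.
End rotations of the released simple span under the applied load (×1/EI):
  at X: UDL 43: wL³/(24EI) = 3096/EI
  at Y: UDL 43: wL³/(24EI) = 3096/EI
  at X: point load 133.75 at a = 1.2: Pab(L + b)/(6LEI) = 548.9/EI
  at Y: point load 133.75 at a = 1.2: Pab(L + a)/(6LEI) = 317.8/EI
  θ_X0 = 3645/EI,  θ_Y0 = 3414/EI
Flexibility coefficients: a unit moment at one end gives L/(3EI) there and L/(6EI) at the far end, so f₁₁ = f₂₂ = 4/EI and f₁₂ = f₂₁ = 2/EI.
Compatibility — zero rotation at each built-in end:
  4 M_X + 2 M_Y = 3645
  2 M_X + 4 M_Y = 3414
Solving the pair gives M_X = 646 kN·m and M_Y = 530.4 kN·m (hogging).

M_X = 646 kN·m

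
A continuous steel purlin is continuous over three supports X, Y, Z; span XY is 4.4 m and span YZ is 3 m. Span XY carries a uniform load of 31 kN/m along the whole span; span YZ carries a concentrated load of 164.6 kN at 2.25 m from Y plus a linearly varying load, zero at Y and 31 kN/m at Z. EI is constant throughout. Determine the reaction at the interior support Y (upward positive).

R_Y = 166.7 kN

Insert a hinge at Y; M_Y is the redundant, and each span becomes simply supported.
Rotations at Y on the released spans (each span's end-slope, ×1/EI):
  span XY: UDL 31: wL³/(24EI) = 110/EI
  span YZ: point load 164.6 at a = 2.25: Pab(L + b)/(6LEI) = 57.87/EI
  span YZ: triangular load, peak 31: 7w₀L³/(360EI) = 16.27/EI
  relative rotation θ_0 = (110 + 74.14)/EI = 184.2/EI
A unit hogging moment at Y produces rotation L₁/(3EI) + L₂/(3EI) = 2.467/EI.
Slope continuity at Y: θ_0 = M_Y·2.467/EI, so M_Y = 184.2/2.467 = 74.66 kN·m (hogging).
Span XY, ΣM about X with M_Y applied at Y: R_Y^{XY}·4.4 = 300.1 + 74.66, so R_Y^{XY} = 85.17 kN and R_X = 136.4 − 85.17 = 51.23 kN.
Span YZ, ΣM about Z: R_Y^{YZ}·3 = 169.9 + 74.66, so R_Y^{YZ} = 81.54 kN and R_Z = 211.1 − 81.54 = 129.6 kN.
R_Y = 85.17 + 81.54 = 166.7 kN.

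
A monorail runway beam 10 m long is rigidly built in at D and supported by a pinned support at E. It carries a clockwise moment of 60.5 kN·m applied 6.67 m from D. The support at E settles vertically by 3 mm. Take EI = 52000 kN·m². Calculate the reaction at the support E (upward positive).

Take the reaction at E as the redundant and release it; the primary structure is a cantilever fixed at D.
Primary-structure tip deflection at E by superposition:
  clockwise couple 60.5 at a = 6.67: M₀a(2L − a)/(2EI) = 2690/EI
Tip deflection under a unit load at E: L³/(3EI) = 333.3/EI.
With EI = 52000 kN·m²: δ_0 = 0.051722 m and δ_{EE} = 0.00641 m/kN.
Compatibility — the beam at E must follow the support down by 0.003 m: δ_0 − R_E·δ_{EE} = 0.003, so R_E = (0.051722 − 0.003)/0.00641 = 7.601 kN.

R_E = 7.601 kN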